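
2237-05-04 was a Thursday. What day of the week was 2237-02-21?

Tuesday

Count forward from the earlier date (February 21, 2237) to the later (May 4, 2237):
February 2237: 28 − 21 = 7 days remain (2237 is not a leap year, so February has 28 days).
Then March (31), April (30): 31 + 30 = 61 days.
May 1–4, 2237: 4 days.
Total: 7 + 61 + 4 = 72 days.
72 mod 7 = 2, so 2 days before Thursday is Tuesday.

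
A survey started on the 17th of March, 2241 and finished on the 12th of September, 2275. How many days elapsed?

12597

Day-of-year of March 17, 2241: 76.
Day-of-year of September 12, 2275: 255.
2241 has 365 days, so 365 − 76 = 289 days remain in 2241.
Full years 2242–2274: 25 common + 8 leap = 25×365 + 8×366 = 12053 days.
Total: 289 + 12053 + 255 = 12597 days.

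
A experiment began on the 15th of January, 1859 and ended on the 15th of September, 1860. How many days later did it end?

Day-of-year of January 15, 1859: 15.
Day-of-year of September 15, 1860: 259.
1859 has 365 days, so 365 − 15 = 350 days remain in 1859.
Total: 350 + 259 = 609 days.

609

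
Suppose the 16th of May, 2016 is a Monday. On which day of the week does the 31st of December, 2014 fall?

Wednesday

Count forward from the earlier date (December 31, 2014) to the later (May 16, 2016):
December 31, 2014 → December 31, 2015: 365 days.
December 2015: 31 − 31 = 0 days remain.
Then January (31), February 2016 (29), March (31), April (30): 31 + 29 + 31 + 30 = 121 days.
May 1–16, 2016: 16 days.
Residual: 137 days.
Total: 502 days.
502 mod 7 = 5, so 5 days before Monday is Wednesday.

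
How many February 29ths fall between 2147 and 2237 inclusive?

22

Years divisible by 4: 2148, 2152, …, 2236 — 23 in all.
Of these, 2200 is divisible by 100 but not 400, so not leap.
Leap years: 23 − 1 = 22.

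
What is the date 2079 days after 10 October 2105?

20 June 2111

Count 2079 days after October 10, 2105:
October 10, 2105 → October 10, 2106: 365 days.
October 10, 2106 → October 10, 2107: 365 days.
October 10, 2107 → October 10, 2108: 366 days (2108 is a leap year).
October 10, 2108 → October 10, 2109: 365 days.
October 10, 2109 → October 10, 2110: 365 days.
October 2110: 31 − 10 = 21 days remain.
Then November (30), December (31), January (31), February 2111 (28), March (31), April (30), May (31): 30 + 31 + 31 + 28 + 31 + 30 + 31 = 212 days.
June 1–20, 2111: 20 days.
Residual: 253 days.
Total: 2079 days.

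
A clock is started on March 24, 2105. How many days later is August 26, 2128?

Day-of-year of March 24, 2105: 83.
Day-of-year of August 26, 2128: 239.
2105 has 365 days, so 365 − 83 = 282 days remain in 2105.
Full years 2106–2127: 17 common + 5 leap = 17×365 + 5×366 = 8035 days.
Total: 282 + 8035 + 239 = 8556 days.

8556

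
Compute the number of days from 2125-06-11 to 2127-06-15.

June 2125: 30 − 11 = 19 days remain.
Then 23 full months totalling 700 days.
June 1–15, 2127: 15 days.
Total: 19 + 700 + 15 = 734 days.

734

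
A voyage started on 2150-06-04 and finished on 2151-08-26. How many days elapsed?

448

June 4, 2150 → June 4, 2151: 365 days.
June 2151: 30 − 4 = 26 days remain.
Then July (31): 31 days.
August 1–26, 2151: 26 days.
Residual: 83 days.
Total: 448 days.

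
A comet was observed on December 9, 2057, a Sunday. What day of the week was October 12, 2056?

Count forward from the earlier date (October 12, 2056) to the later (December 9, 2057):
Day-of-year of October 12, 2056: 286.
Day-of-year of December 9, 2057: 343.
2056 has 366 days, so 366 − 286 = 80 days remain in 2056.
Total: 80 + 343 = 423 days.
423 mod 7 = 3, so 3 days before Sunday is Thursday.

Thursday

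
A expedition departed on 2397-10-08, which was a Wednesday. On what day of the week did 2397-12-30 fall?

Tuesday

October 2397: 31 − 8 = 23 days remain.
Then November (30): 30 days.
December 1–30, 2397: 30 days.
Total: 23 + 30 + 30 = 83 days.
83 mod 7 = 6, so 6 days after Wednesday is Tuesday.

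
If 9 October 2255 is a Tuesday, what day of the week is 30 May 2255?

Count forward from the earlier date (May 30, 2255) to the later (October 9, 2255):
May 2255: 31 − 30 = 1 day remains.
Then June (30), July (31), August (31), September (30): 30 + 31 + 31 + 30 = 122 days.
October 1–9, 2255: 9 days.
Total: 1 + 122 + 9 = 132 days.
132 mod 7 = 6, so 6 days before Tuesday is Wednesday.

Wednesday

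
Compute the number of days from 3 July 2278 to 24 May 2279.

Day-of-year of July 3, 2278: 184.
Day-of-year of May 24, 2279: 144.
2278 has 365 days, so 365 − 184 = 181 days remain in 2278.
Total: 181 + 144 = 325 days.

325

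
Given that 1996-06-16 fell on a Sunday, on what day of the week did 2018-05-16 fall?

From June 16, 1996 to June 16, 2017: 21 years, of which 5 contain a Feb 29 — 16×365 + 5×366 = 7670 days.
(2000 is a leap year (divisible by 400).)
June 2017: 30 − 16 = 14 days remain.
Then 10 full months totalling 304 days.
May 1–16, 2018: 16 days.
Residual: 334 days.
Total: 8004 days.
8004 mod 7 = 3, so 3 days after Sunday is Wednesday.

Wednesday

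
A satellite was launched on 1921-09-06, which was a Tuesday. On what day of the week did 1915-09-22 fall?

Count forward from the earlier date (September 22, 1915) to the later (September 6, 1921):
September 22, 1915 → September 22, 1916: 366 days (1916 is a leap year).
September 22, 1916 → September 22, 1917: 365 days.
September 22, 1917 → September 22, 1918: 365 days.
September 22, 1918 → September 22, 1919: 365 days.
September 22, 1919 → September 22, 1920: 366 days (1920 is a leap year).
September 1920: 30 − 22 = 8 days remain.
Then 11 full months totalling 335 days.
September 1–6, 1921: 6 days.
Residual: 349 days.
Total: 2176 days.
2176 mod 7 = 6, so 6 days before Tuesday is Wednesday.

Wednesday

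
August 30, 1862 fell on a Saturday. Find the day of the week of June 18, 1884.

Wednesday

Day-of-year of August 30, 1862: 242.
Day-of-year of June 18, 1884: 170.
1862 has 365 days, so 365 − 242 = 123 days remain in 1862.
Full years 1863–1883: 16 common + 5 leap = 16×365 + 5×366 = 7670 days.
Total: 123 + 7670 + 170 = 7963 days.
7963 mod 7 = 4, so 4 days after Saturday is Wednesday.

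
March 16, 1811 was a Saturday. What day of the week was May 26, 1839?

Sunday

From March 16, 1811 to March 16, 1839: 28 years, of which 7 contain a Feb 29 — 21×365 + 7×366 = 10227 days.
March 1839: 31 − 16 = 15 days remain.
Then April (30): 30 days.
May 1–26, 1839: 26 days.
Residual: 71 days.
Total: 10298 days.
10298 mod 7 = 1, so 1 day after Saturday is Sunday.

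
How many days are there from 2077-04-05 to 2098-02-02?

Day-of-year of April 5, 2077: 95.
Day-of-year of February 2, 2098: 33.
2077 has 365 days, so 365 − 95 = 270 days remain in 2077.
Full years 2078–2097: 15 common + 5 leap = 15×365 + 5×366 = 7305 days.
Total: 270 + 7305 + 33 = 7608 days.

7608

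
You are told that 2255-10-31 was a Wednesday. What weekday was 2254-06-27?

Tuesday

Count forward from the earlier date (June 27, 2254) to the later (October 31, 2255):
June 2254: 30 − 27 = 3 days remain.
Then 15 full months totalling 457 days.
October 1–31, 2255: 31 days.
Total: 3 + 457 + 31 = 491 days.
491 mod 7 = 1, so 1 day before Wednesday is Tuesday.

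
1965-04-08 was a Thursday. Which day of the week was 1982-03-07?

From April 8, 1965 to April 8, 1981: 16 years, of which 4 contain a Feb 29 — 12×365 + 4×366 = 5844 days.
April 1981: 30 − 8 = 22 days remain.
Then 10 full months totalling 304 days.
March 1–7, 1982: 7 days.
Residual: 333 days.
Total: 6177 days.
6177 mod 7 = 3, so 3 days after Thursday is Sunday.

Sunday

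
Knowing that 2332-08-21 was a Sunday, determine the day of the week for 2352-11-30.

Sunday

Day-of-year of August 21, 2332: 234.
Day-of-year of November 30, 2352: 335.
2332 has 366 days, so 366 − 234 = 132 days remain in 2332.
Full years 2333–2351: 15 common + 4 leap = 15×365 + 4×366 = 6939 days.
Total: 132 + 6939 + 335 = 7406 days.
7406 is a multiple of 7, so 2352-11-30 falls on the same weekday: Sunday.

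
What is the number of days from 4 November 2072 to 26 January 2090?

6292

Day-of-year of November 4, 2072: 309.
Day-of-year of January 26, 2090: 26.
2072 has 366 days, so 366 − 309 = 57 days remain in 2072.
Full years 2073–2089: 13 common + 4 leap = 13×365 + 4×366 = 6209 days.
Total: 57 + 6209 + 26 = 6292 days.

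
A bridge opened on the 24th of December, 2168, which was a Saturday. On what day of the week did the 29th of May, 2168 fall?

Sunday

Count forward from the earlier date (May 29, 2168) to the later (December 24, 2168):
May 2168: 31 − 29 = 2 days remain.
Then June (30), July (31), August (31), September (30), October (31), November (30): 30 + 31 + 31 + 30 + 31 + 30 = 183 days.
December 1–24, 2168: 24 days.
Total: 2 + 183 + 24 = 209 days.
209 mod 7 = 6, so 6 days before Saturday is Sunday.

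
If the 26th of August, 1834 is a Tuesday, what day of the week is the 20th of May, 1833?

Count forward from the earlier date (May 20, 1833) to the later (August 26, 1834):
May 20, 1833 → May 20, 1834: 365 days.
May 1834: 31 − 20 = 11 days remain.
Then June (30), July (31): 30 + 31 = 61 days.
August 1–26, 1834: 26 days.
Residual: 98 days.
Total: 463 days.
463 mod 7 = 1, so 1 day before Tuesday is Monday.

Monday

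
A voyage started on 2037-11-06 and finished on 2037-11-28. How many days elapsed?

22

Within November 2037: 28 − 6 = 22 days.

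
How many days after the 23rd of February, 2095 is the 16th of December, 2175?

29515

From February 23, 2095 to February 23, 2175: 80 years, of which 19 contain a Feb 29 — 61×365 + 19×366 = 29219 days.
(2100 is not a leap year (divisible by 100 but not 400).)
February 2175: 28 − 23 = 5 days remain (2175 is not a leap year, so February has 28 days).
Then 9 full months totalling 275 days.
December 1–16, 2175: 16 days.
Residual: 296 days.
Total: 29515 days.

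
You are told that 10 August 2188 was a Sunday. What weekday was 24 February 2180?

Thursday

Count forward from the earlier date (February 24, 2180) to the later (August 10, 2188):
Day-of-year of February 24, 2180: 55.
Day-of-year of August 10, 2188: 223.
2180 has 366 days, so 366 − 55 = 311 days remain in 2180.
Full years 2181–2187: 6 common + 1 leap = 6×365 + 1×366 = 2556 days.
Total: 311 + 2556 + 223 = 3090 days.
3090 mod 7 = 3, so 3 days before Sunday is Thursday.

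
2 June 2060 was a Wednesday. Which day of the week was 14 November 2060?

June 2060: 30 − 2 = 28 days remain.
Then July (31), August (31), September (30), October (31): 31 + 31 + 30 + 31 = 123 days.
November 1–14, 2060: 14 days.
Total: 28 + 123 + 14 = 165 days.
165 mod 7 = 4, so 4 days after Wednesday is Sunday.

Sunday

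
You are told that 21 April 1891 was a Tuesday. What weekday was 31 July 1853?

Sunday

Count forward from the earlier date (July 31, 1853) to the later (April 21, 1891):
Day-of-year of July 31, 1853: 212.
Day-of-year of April 21, 1891: 111.
1853 has 365 days, so 365 − 212 = 153 days remain in 1853.
Full years 1854–1890: 28 common + 9 leap = 28×365 + 9×366 = 13514 days.
Total: 153 + 13514 + 111 = 13778 days.
13778 mod 7 = 2, so 2 days before Tuesday is Sunday.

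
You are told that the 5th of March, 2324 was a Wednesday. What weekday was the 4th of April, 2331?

Saturday

Day-of-year of March 5, 2324: 65.
Day-of-year of April 4, 2331: 94.
2324 has 366 days, so 366 − 65 = 301 days remain in 2324.
Full years: 2325: 365; 2326: 365; 2327: 365; 2328: 366; 2329: 365; 2330: 365. Sum = 2191.
Total: 301 + 2191 + 94 = 2586 days.
2586 mod 7 = 3, so 3 days after Wednesday is Saturday.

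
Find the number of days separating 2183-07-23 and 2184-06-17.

330

July 2183: 31 − 23 = 8 days remain.
Then 10 full months totalling 305 days.
June 1–17, 2184: 17 days.
Total: 8 + 305 + 17 = 330 days.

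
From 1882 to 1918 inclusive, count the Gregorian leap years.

8

Years divisible by 4 in [1882, 1918]: 1884, 1888, 1892, 1896, 1900, 1904, 1908, 1912, 1916.
Of these, 1900 is divisible by 100 but not 400, so not leap.
Leap years: 9 − 1 = 8.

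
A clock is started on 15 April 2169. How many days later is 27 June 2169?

73

April 2169: 30 − 15 = 15 days remain.
Then May (31): 31 days.
June 1–27, 2169: 27 days.
Total: 15 + 31 + 27 = 73 days.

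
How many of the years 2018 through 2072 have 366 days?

Years divisible by 4: 2020, 2024, …, 2072 — 14 in all.
No century exceptions apply. Count: 14.

14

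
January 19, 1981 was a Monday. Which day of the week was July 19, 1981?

Sunday

January 1981: 31 − 19 = 12 days remain.
Then February 1981 (28), March (31), April (30), May (31), June (30): 28 + 31 + 30 + 31 + 30 = 150 days.
July 1–19, 1981: 19 days.
Total: 12 + 150 + 19 = 181 days.
181 mod 7 = 6, so 6 days after Monday is Sunday.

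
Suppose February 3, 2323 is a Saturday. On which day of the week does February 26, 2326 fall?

Day-of-year of February 3, 2323: 34.
Day-of-year of February 26, 2326: 57.
2323 has 365 days, so 365 − 34 = 331 days remain in 2323.
Full years: 2324: 366; 2325: 365. Sum = 731.
Total: 331 + 731 + 57 = 1119 days.
1119 mod 7 = 6, so 6 days after Saturday is Friday.

Friday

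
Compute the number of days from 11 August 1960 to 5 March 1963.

August 11, 1960 → August 11, 1961: 365 days.
August 11, 1961 → August 11, 1962: 365 days.
August 1962: 31 − 11 = 20 days remain.
Then September (30), October (31), November (30), December (31), January (31), February 1963 (28): 30 + 31 + 30 + 31 + 31 + 28 = 181 days.
March 1–5, 1963: 5 days.
Residual: 206 days.
Total: 936 days.

936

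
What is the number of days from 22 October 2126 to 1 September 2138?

4332

From October 22, 2126 to October 22, 2137: 11 years, of which 3 contain a Feb 29 — 8×365 + 3×366 = 4018 days.
October 2137: 31 − 22 = 9 days remain.
Then 10 full months totalling 304 days.
September 1, 2138: 1 day.
Residual: 314 days.
Total: 4332 days.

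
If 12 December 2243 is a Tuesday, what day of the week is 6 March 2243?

Monday

Count forward from the earlier date (March 6, 2243) to the later (December 12, 2243):
March 2243: 31 − 6 = 25 days remain.
Then April (30), May (31), June (30), July (31), August (31), September (30), October (31), November (30): 30 + 31 + 30 + 31 + 31 + 30 + 31 + 30 = 244 days.
December 1–12, 2243: 12 days.
Total: 25 + 244 + 12 = 281 days.
281 mod 7 = 1, so 1 day before Tuesday is Monday.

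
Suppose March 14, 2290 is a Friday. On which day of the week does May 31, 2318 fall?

Friday

From March 14, 2290 to March 14, 2318: 28 years, of which 6 contain a Feb 29 — 22×365 + 6×366 = 10226 days.
(2300 is not a leap year (divisible by 100 but not 400).)
March 2318: 31 − 14 = 17 days remain.
Then April (30): 30 days.
May 1–31, 2318: 31 days.
Residual: 78 days.
Total: 10304 days.
10304 is a multiple of 7, so May 31, 2318 falls on the same weekday: Friday.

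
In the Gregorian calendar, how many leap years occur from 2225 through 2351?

Years divisible by 4: 2228, 2232, …, 2348 — 31 in all.
Of these, 2300 is divisible by 100 but not 400, so not leap.
Leap years: 31 − 1 = 30.

30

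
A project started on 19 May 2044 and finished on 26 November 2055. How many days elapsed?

4208

Day-of-year of May 19, 2044: 140.
Day-of-year of November 26, 2055: 330.
2044 has 366 days, so 366 − 140 = 226 days remain in 2044.
Full years 2045–2054: 8 common + 2 leap = 8×365 + 2×366 = 3652 days.
Total: 226 + 3652 + 330 = 4208 days.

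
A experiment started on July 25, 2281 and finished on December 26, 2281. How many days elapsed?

154

July 2281: 31 − 25 = 6 days remain.
Then August (31), September (30), October (31), November (30): 31 + 30 + 31 + 30 = 122 days.
December 1–26, 2281: 26 days.
Total: 6 + 122 + 26 = 154 days.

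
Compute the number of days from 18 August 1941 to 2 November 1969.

From August 18, 1941 to August 18, 1969: 28 years, of which 7 contain a Feb 29 — 21×365 + 7×366 = 10227 days.
August 1969: 31 − 18 = 13 days remain.
Then September (30), October (31): 30 + 31 = 61 days.
November 1–2, 1969: 2 days.
Residual: 76 days.
Total: 10303 days.

10303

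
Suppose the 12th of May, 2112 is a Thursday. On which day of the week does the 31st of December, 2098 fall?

Wednesday

Count forward from the earlier date (December 31, 2098) to the later (May 12, 2112):
From December 31, 2098 to December 31, 2111: 13 years, of which 2 contain a Feb 29 — 11×365 + 2×366 = 4747 days.
(2100 is not a leap year (divisible by 100 but not 400).)
December 2111: 31 − 31 = 0 days remain.
Then January (31), February 2112 (29), March (31), April (30): 31 + 29 + 31 + 30 = 121 days.
May 1–12, 2112: 12 days.
Residual: 133 days.
Total: 4880 days.
4880 mod 7 = 1, so 1 day before Thursday is Wednesday.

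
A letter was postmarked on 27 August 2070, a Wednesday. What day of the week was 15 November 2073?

Wednesday

Day-of-year of August 27, 2070: 239.
Day-of-year of November 15, 2073: 319.
2070 has 365 days, so 365 − 239 = 126 days remain in 2070.
Full years: 2071: 365; 2072: 366. Sum = 731.
Total: 126 + 731 + 319 = 1176 days.
1176 is a multiple of 7, so 15 November 2073 falls on the same weekday: Wednesday.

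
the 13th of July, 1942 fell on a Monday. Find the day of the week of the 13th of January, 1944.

Thursday

Day-of-year of July 13, 1942: 194.
Day-of-year of January 13, 1944: 13.
1942 has 365 days, so 365 − 194 = 171 days remain in 1942.
Full years: 1943: 365. Sum = 365.
Total: 171 + 365 + 13 = 549 days.
549 mod 7 = 3, so 3 days after Monday is Thursday.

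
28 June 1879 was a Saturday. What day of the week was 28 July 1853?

Count forward from the earlier date (July 28, 1853) to the later (June 28, 1879):
From July 28, 1853 to July 28, 1878: 25 years, of which 6 contain a Feb 29 — 19×365 + 6×366 = 9131 days.
July 1878: 31 − 28 = 3 days remain.
Then 10 full months totalling 304 days.
June 1–28, 1879: 28 days.
Residual: 335 days.
Total: 9466 days.
9466 mod 7 = 2, so 2 days before Saturday is Thursday.

Thursday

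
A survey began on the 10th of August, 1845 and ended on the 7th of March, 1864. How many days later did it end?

6784

From August 10, 1845 to August 10, 1863: 18 years, of which 4 contain a Feb 29 — 14×365 + 4×366 = 6574 days.
August 1863: 31 − 10 = 21 days remain.
Then September (30), October (31), November (30), December (31), January (31), February 1864 (29): 30 + 31 + 30 + 31 + 31 + 29 = 182 days.
March 1–7, 1864: 7 days.
Residual: 210 days.
Total: 6784 days.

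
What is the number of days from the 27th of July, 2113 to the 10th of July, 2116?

July 27, 2113 → July 27, 2114: 365 days.
July 27, 2114 → July 27, 2115: 365 days.
July 2115: 31 − 27 = 4 days remain.
Then 11 full months totalling 335 days.
July 1–10, 2116: 10 days.
Residual: 349 days.
Total: 1079 days.

1079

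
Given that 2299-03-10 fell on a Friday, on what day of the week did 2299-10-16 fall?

March 2299: 31 − 10 = 21 days remain.
Then April (30), May (31), June (30), July (31), August (31), September (30): 30 + 31 + 30 + 31 + 31 + 30 = 183 days.
October 1–16, 2299: 16 days.
Total: 21 + 183 + 16 = 220 days.
220 mod 7 = 3, so 3 days after Friday is Monday.

Monday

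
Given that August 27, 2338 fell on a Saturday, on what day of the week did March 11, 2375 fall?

Tuesday

Day-of-year of August 27, 2338: 239.
Day-of-year of March 11, 2375: 70.
2338 has 365 days, so 365 − 239 = 126 days remain in 2338.
Full years 2339–2374: 27 common + 9 leap = 27×365 + 9×366 = 13149 days.
Total: 126 + 13149 + 70 = 13345 days.
13345 mod 7 = 3, so 3 days after Saturday is Tuesday.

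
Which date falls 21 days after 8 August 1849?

29 August 1849

Count 21 days after August 8, 1849:
Within August 1849: 29 − 8 = 21 days.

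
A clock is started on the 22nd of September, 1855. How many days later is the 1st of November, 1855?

September 1855: 30 − 22 = 8 days remain.
Then October (31): 31 days.
November 1, 1855: 1 day.
Total: 8 + 31 + 1 = 40 days.

40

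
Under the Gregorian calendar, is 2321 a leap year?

No

2321 is not a leap year.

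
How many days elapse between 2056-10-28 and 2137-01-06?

Day-of-year of October 28, 2056: 302.
Day-of-year of January 6, 2137: 6.
2056 has 366 days, so 366 − 302 = 64 days remain in 2056.
Full years 2057–2136: 61 common + 19 leap = 61×365 + 19×366 = 29219 days.
Total: 64 + 29219 + 6 = 29289 days.

29289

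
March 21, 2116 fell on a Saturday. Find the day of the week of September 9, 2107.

Count forward from the earlier date (September 9, 2107) to the later (March 21, 2116):
From September 9, 2107 to September 9, 2115: 8 years, of which 2 contain a Feb 29 — 6×365 + 2×366 = 2922 days.
September 2115: 30 − 9 = 21 days remain.
Then October (31), November (30), December (31), January (31), February 2116 (29): 31 + 30 + 31 + 31 + 29 = 152 days.
March 1–21, 2116: 21 days.
Residual: 194 days.
Total: 3116 days.
3116 mod 7 = 1, so 1 day before Saturday is Friday.

Friday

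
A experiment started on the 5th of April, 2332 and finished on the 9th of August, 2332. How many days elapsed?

April 2332: 30 − 5 = 25 days remain.
Then May (31), June (30), July (31): 31 + 30 + 31 = 92 days.
August 1–9, 2332: 9 days.
Total: 25 + 92 + 9 = 126 days.

126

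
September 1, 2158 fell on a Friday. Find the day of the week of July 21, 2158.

Count forward from the earlier date (July 21, 2158) to the later (September 1, 2158):
July 2158: 31 − 21 = 10 days remain.
Then August (31): 31 days.
September 1, 2158: 1 day.
Total: 10 + 31 + 1 = 42 days.
42 is a multiple of 7, so July 21, 2158 falls on the same weekday: Friday.

Friday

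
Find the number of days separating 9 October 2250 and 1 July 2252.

631

October 9, 2250 → October 9, 2251: 365 days.
October 2251: 31 − 9 = 22 days remain.
Then November (30), December (31), January (31), February 2252 (29), March (31), April (30), May (31), June (30): 30 + 31 + 31 + 29 + 31 + 30 + 31 + 30 = 243 days.
July 1, 2252: 1 day.
Residual: 266 days.
Total: 631 days.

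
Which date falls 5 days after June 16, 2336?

June 21, 2336

Count 5 days after June 16, 2336:
Within June 2336: 21 − 16 = 5 days.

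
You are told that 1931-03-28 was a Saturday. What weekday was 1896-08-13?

Count forward from the earlier date (August 13, 1896) to the later (March 28, 1931):
From August 13, 1896 to August 13, 1930: 34 years, of which 7 contain a Feb 29 — 27×365 + 7×366 = 12417 days.
(1900 is not a leap year (divisible by 100 but not 400).)
August 1930: 31 − 13 = 18 days remain.
Then September (30), October (31), November (30), December (31), January (31), February 1931 (28): 30 + 31 + 30 + 31 + 31 + 28 = 181 days.
March 1–28, 1931: 28 days.
Residual: 227 days.
Total: 12644 days.
12644 mod 7 = 2, so 2 days before Saturday is Thursday.

Thursday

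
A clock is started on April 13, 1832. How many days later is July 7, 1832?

April 1832: 30 − 13 = 17 days remain.
Then May (31), June (30): 31 + 30 = 61 days.
July 1–7, 1832: 7 days.
Total: 17 + 61 + 7 = 85 days.

85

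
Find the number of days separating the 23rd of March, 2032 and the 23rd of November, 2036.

1706

Day-of-year of March 23, 2032: 83.
Day-of-year of November 23, 2036: 328.
2032 has 366 days, so 366 − 83 = 283 days remain in 2032.
Full years: 2033: 365; 2034: 365; 2035: 365. Sum = 1095.
Total: 283 + 1095 + 328 = 1706 days.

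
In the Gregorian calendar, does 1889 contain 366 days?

No

1889 is not a leap year.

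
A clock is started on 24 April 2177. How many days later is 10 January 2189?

4279

Day-of-year of April 24, 2177: 114.
Day-of-year of January 10, 2189: 10.
2177 has 365 days, so 365 − 114 = 251 days remain in 2177.
Full years 2178–2188: 8 common + 3 leap = 8×365 + 3×366 = 4018 days.
Total: 251 + 4018 + 10 = 4279 days.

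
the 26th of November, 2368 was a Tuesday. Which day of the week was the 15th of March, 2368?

Count forward from the earlier date (March 15, 2368) to the later (November 26, 2368):
March 2368: 31 − 15 = 16 days remain.
Then April (30), May (31), June (30), July (31), August (31), September (30), October (31): 30 + 31 + 30 + 31 + 31 + 30 + 31 = 214 days.
November 1–26, 2368: 26 days.
Total: 16 + 214 + 26 = 256 days.
256 mod 7 = 4, so 4 days before Tuesday is Friday.

Friday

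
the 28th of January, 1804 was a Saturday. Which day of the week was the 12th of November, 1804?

Monday

January 1804: 31 − 28 = 3 days remain.
Then 9 full months totalling 274 days.
November 1–12, 1804: 12 days.
Total: 3 + 274 + 12 = 289 days.
289 mod 7 = 2, so 2 days after Saturday is Monday.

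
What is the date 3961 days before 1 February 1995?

29 March 1984

Count 3961 days before February 1, 1995:
Day-of-year of March 29, 1984: 89.
Day-of-year of February 1, 1995: 32.
1984 has 366 days, so 366 − 89 = 277 days remain in 1984.
Full years 1985–1994: 8 common + 2 leap = 8×365 + 2×366 = 3652 days.
Total: 277 + 3652 + 32 = 3961 days.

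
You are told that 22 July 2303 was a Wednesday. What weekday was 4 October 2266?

Count forward from the earlier date (October 4, 2266) to the later (July 22, 2303):
Day-of-year of October 4, 2266: 277.
Day-of-year of July 22, 2303: 203.
2266 has 365 days, so 365 − 277 = 88 days remain in 2266.
Full years 2267–2302: 28 common + 8 leap = 28×365 + 8×366 = 13148 days.
Total: 88 + 13148 + 203 = 13439 days.
13439 mod 7 = 6, so 6 days before Wednesday is Thursday.

Thursday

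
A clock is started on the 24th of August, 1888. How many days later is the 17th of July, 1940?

18954

Day-of-year of August 24, 1888: 237.
Day-of-year of July 17, 1940: 199.
1888 has 366 days, so 366 − 237 = 129 days remain in 1888.
Full years 1889–1939: 40 common + 11 leap = 40×365 + 11×366 = 18626 days.
Total: 129 + 18626 + 199 = 18954 days.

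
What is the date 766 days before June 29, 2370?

May 24, 2368

Count 766 days before June 29, 2370:
May 24, 2368 → May 24, 2369: 365 days.
May 24, 2369 → May 24, 2370: 365 days.
May 2370: 31 − 24 = 7 days remain.
June 1–29, 2370: 29 days.
Residual: 36 days.
Total: 766 days.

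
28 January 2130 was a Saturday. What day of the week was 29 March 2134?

Monday

Day-of-year of January 28, 2130: 28.
Day-of-year of March 29, 2134: 88.
2130 has 365 days, so 365 − 28 = 337 days remain in 2130.
Full years: 2131: 365; 2132: 366; 2133: 365. Sum = 1096.
Total: 337 + 1096 + 88 = 1521 days.
1521 mod 7 = 2, so 2 days after Saturday is Monday.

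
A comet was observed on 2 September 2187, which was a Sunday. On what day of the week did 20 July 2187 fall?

Friday

Count forward from the earlier date (July 20, 2187) to the later (September 2, 2187):
July 2187: 31 − 20 = 11 days remain.
Then August (31): 31 days.
September 1–2, 2187: 2 days.
Total: 11 + 31 + 2 = 44 days.
44 mod 7 = 2, so 2 days before Sunday is Friday.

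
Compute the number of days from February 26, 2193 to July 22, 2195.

Day-of-year of February 26, 2193: 57.
Day-of-year of July 22, 2195: 203.
2193 has 365 days, so 365 − 57 = 308 days remain in 2193.
Full years: 2194: 365. Sum = 365.
Total: 308 + 365 + 203 = 876 days.

876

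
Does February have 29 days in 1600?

Yes

1600 is a leap year (divisible by 400).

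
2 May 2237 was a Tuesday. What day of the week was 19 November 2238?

Monday

May 2237: 31 − 2 = 29 days remain.
Then 17 full months totalling 518 days.
November 1–19, 2238: 19 days.
Total: 29 + 518 + 19 = 566 days.
566 mod 7 = 6, so 6 days after Tuesday is Monday.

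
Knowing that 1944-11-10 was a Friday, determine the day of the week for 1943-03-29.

Count forward from the earlier date (March 29, 1943) to the later (November 10, 1944):
Day-of-year of March 29, 1943: 88.
Day-of-year of November 10, 1944: 315.
1943 has 365 days, so 365 − 88 = 277 days remain in 1943.
Total: 277 + 315 = 592 days.
592 mod 7 = 4, so 4 days before Friday is Monday.

Monday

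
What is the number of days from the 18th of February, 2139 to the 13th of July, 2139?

February 2139: 28 − 18 = 10 days remain (2139 is not a leap year, so February has 28 days).
Then March (31), April (30), May (31), June (30): 31 + 30 + 31 + 30 = 122 days.
July 1–13, 2139: 13 days.
Total: 10 + 122 + 13 = 145 days.

145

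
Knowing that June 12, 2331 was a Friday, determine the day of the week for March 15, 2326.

Monday

Count forward from the earlier date (March 15, 2326) to the later (June 12, 2331):
March 15, 2326 → March 15, 2327: 365 days.
March 15, 2327 → March 15, 2328: 366 days (2328 is a leap year).
March 15, 2328 → March 15, 2329: 365 days.
March 15, 2329 → March 15, 2330: 365 days.
March 15, 2330 → March 15, 2331: 365 days.
March 2331: 31 − 15 = 16 days remain.
Then April (30), May (31): 30 + 31 = 61 days.
June 1–12, 2331: 12 days.
Residual: 89 days.
Total: 1915 days.
1915 mod 7 = 4, so 4 days before Friday is Monday.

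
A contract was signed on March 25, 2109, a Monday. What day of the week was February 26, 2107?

Saturday

Count forward from the earlier date (February 26, 2107) to the later (March 25, 2109):
February 2107: 28 − 26 = 2 days remain (2107 is not a leap year, so February has 28 days).
Then 24 full months totalling 731 days.
March 1–25, 2109: 25 days.
Total: 2 + 731 + 25 = 758 days.
758 mod 7 = 2, so 2 days before Monday is Saturday.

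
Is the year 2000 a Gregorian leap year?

2000 is a leap year (divisible by 400).

Yes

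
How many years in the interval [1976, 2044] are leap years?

Years divisible by 4: 1976, 1980, …, 2044 — 18 in all.
2000 is divisible by 400, so still leap.
No century exceptions apply. Count: 18.

18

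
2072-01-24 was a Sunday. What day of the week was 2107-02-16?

Wednesday

Day-of-year of January 24, 2072: 24.
Day-of-year of February 16, 2107: 47.
2072 has 366 days, so 366 − 24 = 342 days remain in 2072.
Full years 2073–2106: 27 common + 7 leap = 27×365 + 7×366 = 12417 days.
Total: 342 + 12417 + 47 = 12806 days.
12806 mod 7 = 3, so 3 days after Sunday is Wednesday.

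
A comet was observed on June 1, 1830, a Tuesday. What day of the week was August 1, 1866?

Day-of-year of June 1, 1830: 152.
Day-of-year of August 1, 1866: 213.
1830 has 365 days, so 365 − 152 = 213 days remain in 1830.
Full years 1831–1865: 26 common + 9 leap = 26×365 + 9×366 = 12784 days.
Total: 213 + 12784 + 213 = 13210 days.
13210 mod 7 = 1, so 1 day after Tuesday is Wednesday.

Wednesday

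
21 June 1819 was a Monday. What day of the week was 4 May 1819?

Tuesday

Count forward from the earlier date (May 4, 1819) to the later (June 21, 1819):
May 1819: 31 − 4 = 27 days remain.
June 1–21, 1819: 21 days.
Total: 27 + 21 = 48 days.
48 mod 7 = 6, so 6 days before Monday is Tuesday.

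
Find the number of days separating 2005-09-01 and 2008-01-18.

869

Day-of-year of September 1, 2005: 244.
Day-of-year of January 18, 2008: 18.
2005 has 365 days, so 365 − 244 = 121 days remain in 2005.
Full years: 2006: 365; 2007: 365. Sum = 730.
Total: 121 + 730 + 18 = 869 days.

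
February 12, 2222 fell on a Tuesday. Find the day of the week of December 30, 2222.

February 2222: 28 − 12 = 16 days remain (2222 is not a leap year, so February has 28 days).
Then 9 full months totalling 275 days.
December 1–30, 2222: 30 days.
Total: 16 + 275 + 30 = 321 days.
321 mod 7 = 6, so 6 days after Tuesday is Monday.

Monday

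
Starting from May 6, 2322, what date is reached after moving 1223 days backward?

December 30, 2318

Count 1223 days before May 6, 2322:
December 30, 2318 → December 30, 2319: 365 days.
December 30, 2319 → December 30, 2320: 366 days (2320 is a leap year).
December 30, 2320 → December 30, 2321: 365 days.
December 2321: 31 − 30 = 1 day remains.
Then January (31), February 2322 (28), March (31), April (30): 31 + 28 + 31 + 30 = 120 days.
May 1–6, 2322: 6 days.
Residual: 127 days.
Total: 1223 days.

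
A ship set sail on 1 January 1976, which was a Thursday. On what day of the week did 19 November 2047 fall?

From January 1, 1976 to January 1, 2047: 71 years, of which 18 contain a Feb 29 — 53×365 + 18×366 = 25933 days.
(2000 is a leap year (divisible by 400).)
January 2047: 31 − 1 = 30 days remain.
Then 9 full months totalling 273 days.
November 1–19, 2047: 19 days.
Residual: 322 days.
Total: 26255 days.
26255 mod 7 = 5, so 5 days after Thursday is Tuesday.

Tuesday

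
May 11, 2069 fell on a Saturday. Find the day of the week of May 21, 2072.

May 11, 2069 → May 11, 2070: 365 days.
May 11, 2070 → May 11, 2071: 365 days.
May 11, 2071 → May 11, 2072: 366 days (2072 is a leap year).
Within May 2072: 21 − 11 = 10 days.
Total: 1106 days.
1106 is a multiple of 7, so May 21, 2072 falls on the same weekday: Saturday.

Saturday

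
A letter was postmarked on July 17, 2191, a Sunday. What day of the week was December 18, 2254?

Monday

Day-of-year of July 17, 2191: 198.
Day-of-year of December 18, 2254: 352.
2191 has 365 days, so 365 − 198 = 167 days remain in 2191.
Full years 2192–2253: 47 common + 15 leap = 47×365 + 15×366 = 22645 days.
Total: 167 + 22645 + 352 = 23164 days.
23164 mod 7 = 1, so 1 day after Sunday is Monday.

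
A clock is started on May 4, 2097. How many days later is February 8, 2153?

Day-of-year of May 4, 2097: 124.
Day-of-year of February 8, 2153: 39.
2097 has 365 days, so 365 − 124 = 241 days remain in 2097.
Full years 2098–2152: 42 common + 13 leap = 42×365 + 13×366 = 20088 days.
Total: 241 + 20088 + 39 = 20368 days.

20368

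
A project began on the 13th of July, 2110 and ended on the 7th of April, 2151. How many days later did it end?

Day-of-year of July 13, 2110: 194.
Day-of-year of April 7, 2151: 97.
2110 has 365 days, so 365 − 194 = 171 days remain in 2110.
Full years 2111–2150: 30 common + 10 leap = 30×365 + 10×366 = 14610 days.
Total: 171 + 14610 + 97 = 14878 days.

14878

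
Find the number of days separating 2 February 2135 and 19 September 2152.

6439

Day-of-year of February 2, 2135: 33.
Day-of-year of September 19, 2152: 263.
2135 has 365 days, so 365 − 33 = 332 days remain in 2135.
Full years 2136–2151: 12 common + 4 leap = 12×365 + 4×366 = 5844 days.
Total: 332 + 5844 + 263 = 6439 days.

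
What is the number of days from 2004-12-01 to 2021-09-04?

Day-of-year of December 1, 2004: 336.
Day-of-year of September 4, 2021: 247.
2004 has 366 days, so 366 − 336 = 30 days remain in 2004.
Full years 2005–2020: 12 common + 4 leap = 12×365 + 4×366 = 5844 days.
Total: 30 + 5844 + 247 = 6121 days.

6121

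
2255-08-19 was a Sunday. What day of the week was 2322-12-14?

Day-of-year of August 19, 2255: 231.
Day-of-year of December 14, 2322: 348.
2255 has 365 days, so 365 − 231 = 134 days remain in 2255.
Full years 2256–2321: 50 common + 16 leap = 50×365 + 16×366 = 24106 days.
Total: 134 + 24106 + 348 = 24588 days.
24588 mod 7 = 4, so 4 days after Sunday is Thursday.

Thursday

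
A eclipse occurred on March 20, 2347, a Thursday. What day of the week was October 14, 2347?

March 2347: 31 − 20 = 11 days remain.
Then April (30), May (31), June (30), July (31), August (31), September (30): 30 + 31 + 30 + 31 + 31 + 30 = 183 days.
October 1–14, 2347: 14 days.
Total: 11 + 183 + 14 = 208 days.
208 mod 7 = 5, so 5 days after Thursday is Tuesday.

Tuesday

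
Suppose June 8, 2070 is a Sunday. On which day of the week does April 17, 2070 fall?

Thursday

Count forward from the earlier date (April 17, 2070) to the later (June 8, 2070):
April 2070: 30 − 17 = 13 days remain.
Then May (31): 31 days.
June 1–8, 2070: 8 days.
Total: 13 + 31 + 8 = 52 days.
52 mod 7 = 3, so 3 days before Sunday is Thursday.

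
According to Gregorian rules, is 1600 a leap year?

1600 is a leap year (divisible by 400).

Yes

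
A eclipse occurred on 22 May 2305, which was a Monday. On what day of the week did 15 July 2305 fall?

Saturday

May 2305: 31 − 22 = 9 days remain.
Then June (30): 30 days.
July 1–15, 2305: 15 days.
Total: 9 + 30 + 15 = 54 days.
54 mod 7 = 5, so 5 days after Monday is Saturday.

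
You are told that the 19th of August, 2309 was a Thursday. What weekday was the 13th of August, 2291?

Thursday

Count forward from the earlier date (August 13, 2291) to the later (August 19, 2309):
Day-of-year of August 13, 2291: 225.
Day-of-year of August 19, 2309: 231.
2291 has 365 days, so 365 − 225 = 140 days remain in 2291.
Full years 2292–2308: 13 common + 4 leap = 13×365 + 4×366 = 6209 days.
Total: 140 + 6209 + 231 = 6580 days.
6580 is a multiple of 7, so the 13th of August, 2291 falls on the same weekday: Thursday.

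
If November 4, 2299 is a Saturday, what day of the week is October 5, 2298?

Count forward from the earlier date (October 5, 2298) to the later (November 4, 2299):
Day-of-year of October 5, 2298: 278.
Day-of-year of November 4, 2299: 308.
2298 has 365 days, so 365 − 278 = 87 days remain in 2298.
Total: 87 + 308 = 395 days.
395 mod 7 = 3, so 3 days before Saturday is Wednesday.

Wednesday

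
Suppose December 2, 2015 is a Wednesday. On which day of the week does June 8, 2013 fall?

Saturday

Count forward from the earlier date (June 8, 2013) to the later (December 2, 2015):
June 8, 2013 → June 8, 2014: 365 days.
June 8, 2014 → June 8, 2015: 365 days.
June 2015: 30 − 8 = 22 days remain.
Then July (31), August (31), September (30), October (31), November (30): 31 + 31 + 30 + 31 + 30 = 153 days.
December 1–2, 2015: 2 days.
Residual: 177 days.
Total: 907 days.
907 mod 7 = 4, so 4 days before Wednesday is Saturday.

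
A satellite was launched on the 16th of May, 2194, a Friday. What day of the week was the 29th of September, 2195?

May 16, 2194 → May 16, 2195: 365 days.
May 2195: 31 − 16 = 15 days remain.
Then June (30), July (31), August (31): 30 + 31 + 31 = 92 days.
September 1–29, 2195: 29 days.
Residual: 136 days.
Total: 501 days.
501 mod 7 = 4, so 4 days after Friday is Tuesday.

Tuesday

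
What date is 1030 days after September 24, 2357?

July 20, 2360

Count 1030 days after September 24, 2357:
September 24, 2357 → September 24, 2358: 365 days.
September 24, 2358 → September 24, 2359: 365 days.
September 2359: 30 − 24 = 6 days remain.
Then 9 full months totalling 274 days.
July 1–20, 2360: 20 days.
Residual: 300 days.
Total: 1030 days.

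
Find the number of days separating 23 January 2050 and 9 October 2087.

13773

From January 23, 2050 to January 23, 2087: 37 years, of which 9 contain a Feb 29 — 28×365 + 9×366 = 13514 days.
January 2087: 31 − 23 = 8 days remain.
Then February 2087 (28), March (31), April (30), May (31), June (30), July (31), August (31), September (30): 28 + 31 + 30 + 31 + 30 + 31 + 31 + 30 = 242 days.
October 1–9, 2087: 9 days.
Residual: 259 days.
Total: 13773 days.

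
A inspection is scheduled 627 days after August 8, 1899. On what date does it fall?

April 27, 1901

Count 627 days after August 8, 1899:
August 8, 1899 → August 8, 1900: 365 days (1900 is not a leap year (divisible by 100 but not 400)).
August 1900: 31 − 8 = 23 days remain.
Then September (30), October (31), November (30), December (31), January (31), February 1901 (28), March (31): 30 + 31 + 30 + 31 + 31 + 28 + 31 = 212 days.
April 1–27, 1901: 27 days.
Residual: 262 days.
Total: 627 days.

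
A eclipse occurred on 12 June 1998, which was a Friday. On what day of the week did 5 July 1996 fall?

Friday

Count forward from the earlier date (July 5, 1996) to the later (June 12, 1998):
Day-of-year of July 5, 1996: 187.
Day-of-year of June 12, 1998: 163.
1996 has 366 days, so 366 − 187 = 179 days remain in 1996.
Full years: 1997: 365. Sum = 365.
Total: 179 + 365 + 163 = 707 days.
707 is a multiple of 7, so 5 July 1996 falls on the same weekday: Friday.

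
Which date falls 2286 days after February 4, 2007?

May 9, 2013

Count 2286 days after February 4, 2007:
February 4, 2007 → February 4, 2008: 365 days.
February 4, 2008 → February 4, 2009: 366 days (2008 is a leap year).
February 4, 2009 → February 4, 2010: 365 days.
February 4, 2010 → February 4, 2011: 365 days.
February 4, 2011 → February 4, 2012: 365 days.
February 4, 2012 → February 4, 2013: 366 days (2012 is a leap year).
February 2013: 28 − 4 = 24 days remain (2013 is not a leap year, so February has 28 days).
Then March (31), April (30): 31 + 30 = 61 days.
May 1–9, 2013: 9 days.
Residual: 94 days.
Total: 2286 days.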